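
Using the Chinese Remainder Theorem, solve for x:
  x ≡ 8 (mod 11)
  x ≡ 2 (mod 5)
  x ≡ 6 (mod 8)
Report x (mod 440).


Moduli 11, 5, 8 are pairwise coprime; by CRT there is a unique solution modulo M = 11 · 5 · 8 = 440.
Solve pairwise, accumulating the modulus:
  Start with x ≡ 8 (mod 11).
  Combine with x ≡ 2 (mod 5): since gcd(11, 5) = 1, we get a unique residue mod 55.
    Write x = 8 + 11·t and substitute into x ≡ 2 (mod 5): 11·t ≡ 2 − 8 = -6 (mod 5).
    Reduce coefficients mod 5: 1·t ≡ 4 (mod 5).
    So t ≡ 4 (mod 5).
    Then x = 8 + 11·4 = 52, valid modulo lcm(11, 5) = 55: x ≡ 52 (mod 55).
  Combine with x ≡ 6 (mod 8): since gcd(55, 8) = 1, we get a unique residue mod 440.
    Write x = 52 + 55·t and substitute into x ≡ 6 (mod 8): 55·t ≡ 6 − 52 = -46 (mod 8).
    Reduce coefficients mod 8: 7·t ≡ 2 (mod 8).
    The inverse of 7 mod 8 is 7 (since 7·7 = 49 = 6·8 + 1), so t ≡ 7·2 = 14 ≡ 6 (mod 8).
    Then x = 52 + 55·6 = 382, valid modulo lcm(55, 8) = 440: x ≡ 382 (mod 440).
Verify: 382 mod 11 = 8 ✓, 382 mod 5 = 2 ✓, 382 mod 8 = 6 ✓.

x ≡ 382 (mod 440).


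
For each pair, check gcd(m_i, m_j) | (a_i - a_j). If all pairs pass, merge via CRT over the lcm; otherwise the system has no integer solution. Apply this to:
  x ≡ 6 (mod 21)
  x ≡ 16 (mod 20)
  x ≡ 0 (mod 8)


Moduli 21, 20, 8 are not pairwise coprime, so CRT works modulo lcm(m_i) when all pairwise compatibility conditions hold.
Pairwise compatibility: gcd(m_i, m_j) must divide a_i - a_j for every pair.
Merge one congruence at a time:
  Start: x ≡ 6 (mod 21).
  Combine with x ≡ 16 (mod 20): gcd(21, 20) = 1; 16 - 6 = 10, which IS divisible by 1, so compatible.
    Write x = 6 + 21·t and substitute into x ≡ 16 (mod 20): 21·t ≡ 16 − 6 = 10 (mod 20).
    Reduce coefficients mod 20: 1·t ≡ 10 (mod 20).
    So t ≡ 10 (mod 20).
    Then x = 6 + 21·10 = 216, valid modulo lcm(21, 20) = 420: x ≡ 216 (mod 420).
  Combine with x ≡ 0 (mod 8): gcd(420, 8) = 4; 0 - 216 = -216, which IS divisible by 4, so compatible.
    Write x = 216 + 420·t and substitute into x ≡ 0 (mod 8): 420·t ≡ 0 − 216 = -216 (mod 8).
    Divide the congruence (and modulus) by g = 4: 105·t ≡ -54 (mod 2).
    Reduce coefficients mod 2: 1·t ≡ 0 (mod 2).
    So t ≡ 0 (mod 2).
    Then x = 216 + 420·0 = 216, valid modulo lcm(420, 8) = 840: x ≡ 216 (mod 840).
Verify: 216 mod 21 = 6, 216 mod 20 = 16, 216 mod 8 = 0.

x ≡ 216 (mod 840).


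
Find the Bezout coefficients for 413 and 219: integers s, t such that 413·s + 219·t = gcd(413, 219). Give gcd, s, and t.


Euclidean algorithm on (413, 219) — divide until remainder is 0:
  413 = 1 · 219 + 194
  219 = 1 · 194 + 25
  194 = 7 · 25 + 19
  25 = 1 · 19 + 6
  19 = 3 · 6 + 1
  6 = 6 · 1 + 0
gcd(413, 219) = 1.
Track Bezout coefficients alongside the remainders: start with r₀ = 413 = a·1 + b·0 (s = 1, t = 0) and r₁ = 219 = a·0 + b·1 (s = 0, t = 1); each new remainder r_{k+1} = r_{k-1} − q_k·r_k inherits s_{k+1} = s_{k-1} − q_k·s_k, t_{k+1} = t_{k-1} − q_k·t_k, so r_k = a·s_k + b·t_k at every step:
  q = 1: r = 194, s = 1 − 1·0 = 1, t = 0 − 1·1 = -1  (check: 413·1 + 219·(-1) = 194)
  q = 1: r = 25, s = 0 − 1·1 = -1, t = 1 − 1·(-1) = 2  (check: 413·(-1) + 219·2 = 25)
  q = 7: r = 19, s = 1 − 7·(-1) = 8, t = -1 − 7·2 = -15  (check: 413·8 + 219·(-15) = 19)
  q = 1: r = 6, s = -1 − 1·8 = -9, t = 2 − 1·(-15) = 17  (check: 413·(-9) + 219·17 = 6)
  q = 3: r = 1, s = 8 − 3·(-9) = 35, t = -15 − 3·17 = -66  (check: 413·35 + 219·(-66) = 1)
The row with r = 1 (the gcd) gives the Bezout coefficients s = 35, t = -66.
Result: 413 · (35) + 219 · (-66) = 1.

gcd(413, 219) = 1; s = 35, t = -66 (check: 413·35 + 219·(-66) = 1).


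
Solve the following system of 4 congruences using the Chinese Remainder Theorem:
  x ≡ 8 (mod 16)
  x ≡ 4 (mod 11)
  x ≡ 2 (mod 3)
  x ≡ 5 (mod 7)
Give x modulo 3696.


Product of moduli M = 16 · 11 · 3 · 7 = 3696.
Merge one congruence at a time:
  Start: x ≡ 8 (mod 16).
  Combine with x ≡ 4 (mod 11); new modulus lcm = 176.
    Write x = 8 + 16·t and substitute into x ≡ 4 (mod 11): 16·t ≡ 4 − 8 = -4 (mod 11).
    Reduce coefficients mod 11: 5·t ≡ 7 (mod 11).
    The inverse of 5 mod 11 is 9 (since 5·9 = 45 = 4·11 + 1), so t ≡ 9·7 = 63 ≡ 8 (mod 11).
    Then x = 8 + 16·8 = 136, valid modulo lcm(16, 11) = 176: x ≡ 136 (mod 176).
  Combine with x ≡ 2 (mod 3); new modulus lcm = 528.
    Write x = 136 + 176·t and substitute into x ≡ 2 (mod 3): 176·t ≡ 2 − 136 = -134 (mod 3).
    Reduce coefficients mod 3: 2·t ≡ 1 (mod 3).
    The inverse of 2 mod 3 is 2 (since 2·2 = 4 = 1·3 + 1), so t ≡ 2·1 = 2 ≡ 2 (mod 3).
    Then x = 136 + 176·2 = 488, valid modulo lcm(176, 3) = 528: x ≡ 488 (mod 528).
  Combine with x ≡ 5 (mod 7); new modulus lcm = 3696.
    Write x = 488 + 528·t and substitute into x ≡ 5 (mod 7): 528·t ≡ 5 − 488 = -483 (mod 7).
    Reduce coefficients mod 7: 3·t ≡ 0 (mod 7).
    The inverse of 3 mod 7 is 5 (since 3·5 = 15 = 2·7 + 1), so t ≡ 5·0 = 0 ≡ 0 (mod 7).
    Then x = 488 + 528·0 = 488, valid modulo lcm(528, 7) = 3696: x ≡ 488 (mod 3696).
Verify against each original: 488 mod 16 = 8, 488 mod 11 = 4, 488 mod 3 = 2, 488 mod 7 = 5.

x ≡ 488 (mod 3696).


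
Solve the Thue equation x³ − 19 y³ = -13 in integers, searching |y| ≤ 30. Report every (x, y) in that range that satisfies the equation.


The equation is x³ - 19y³ = -13. For fixed y, x³ = 19·y³ − 13, so a solution requires the RHS to be a perfect cube.
Strategy: iterate y from -30 to 30, compute RHS = 19·y³ − 13, and check whether it is a (positive or negative) perfect cube.
Check small values of y:
  y = 0: RHS = -13 is not a perfect cube.
  y = 1: RHS = 6 is not a perfect cube.
  y = -1: RHS = -32 is not a perfect cube.
  y = 2: RHS = 139 is not a perfect cube.
  y = -2: RHS = -165 is not a perfect cube.
  y = 3: RHS = 500 is not a perfect cube.
  y = -3: RHS = -526 is not a perfect cube.
Continuing the search up to |y| = 30 finds no solutions either.
No (x, y) in the scanned range satisfies the equation.

No integer solutions with |y| ≤ 30.


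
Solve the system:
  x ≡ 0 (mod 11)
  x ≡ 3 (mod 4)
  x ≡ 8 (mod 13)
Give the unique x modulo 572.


Moduli 11, 4, 13 are pairwise coprime; by CRT there is a unique solution modulo M = 11 · 4 · 13 = 572.
Solve pairwise, accumulating the modulus:
  Start with x ≡ 0 (mod 11).
  Combine with x ≡ 3 (mod 4): since gcd(11, 4) = 1, we get a unique residue mod 44.
    Write x = 0 + 11·t and substitute into x ≡ 3 (mod 4): 11·t ≡ 3 − 0 = 3 (mod 4).
    Reduce coefficients mod 4: 3·t ≡ 3 (mod 4).
    The inverse of 3 mod 4 is 3 (since 3·3 = 9 = 2·4 + 1), so t ≡ 3·3 = 9 ≡ 1 (mod 4).
    Then x = 0 + 11·1 = 11, valid modulo lcm(11, 4) = 44: x ≡ 11 (mod 44).
  Combine with x ≡ 8 (mod 13): since gcd(44, 13) = 1, we get a unique residue mod 572.
    Write x = 11 + 44·t and substitute into x ≡ 8 (mod 13): 44·t ≡ 8 − 11 = -3 (mod 13).
    Reduce coefficients mod 13: 5·t ≡ 10 (mod 13).
    The inverse of 5 mod 13 is 8 (since 5·8 = 40 = 3·13 + 1), so t ≡ 8·10 = 80 ≡ 2 (mod 13).
    Then x = 11 + 44·2 = 99, valid modulo lcm(44, 13) = 572: x ≡ 99 (mod 572).
Verify: 99 mod 11 = 0 ✓, 99 mod 4 = 3 ✓, 99 mod 13 = 8 ✓.

x ≡ 99 (mod 572).


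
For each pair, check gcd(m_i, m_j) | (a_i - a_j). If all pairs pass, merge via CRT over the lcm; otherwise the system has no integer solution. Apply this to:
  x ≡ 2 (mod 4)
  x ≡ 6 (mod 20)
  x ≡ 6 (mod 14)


Moduli 4, 20, 14 are not pairwise coprime, so CRT works modulo lcm(m_i) when all pairwise compatibility conditions hold.
Pairwise compatibility: gcd(m_i, m_j) must divide a_i - a_j for every pair.
Merge one congruence at a time:
  Start: x ≡ 2 (mod 4).
  Combine with x ≡ 6 (mod 20): gcd(4, 20) = 4; 6 - 2 = 4, which IS divisible by 4, so compatible.
    Write x = 2 + 4·t and substitute into x ≡ 6 (mod 20): 4·t ≡ 6 − 2 = 4 (mod 20).
    Divide the congruence (and modulus) by g = 4: 1·t ≡ 1 (mod 5).
    So t ≡ 1 (mod 5).
    Then x = 2 + 4·1 = 6, valid modulo lcm(4, 20) = 20: x ≡ 6 (mod 20).
  Combine with x ≡ 6 (mod 14): gcd(20, 14) = 2; 6 - 6 = 0, which IS divisible by 2, so compatible.
    Write x = 6 + 20·t and substitute into x ≡ 6 (mod 14): 20·t ≡ 6 − 6 = 0 (mod 14).
    Divide the congruence (and modulus) by g = 2: 10·t ≡ 0 (mod 7).
    Reduce coefficients mod 7: 3·t ≡ 0 (mod 7).
    The inverse of 3 mod 7 is 5 (since 3·5 = 15 = 2·7 + 1), so t ≡ 5·0 = 0 ≡ 0 (mod 7).
    Then x = 6 + 20·0 = 6, valid modulo lcm(20, 14) = 140: x ≡ 6 (mod 140).
Verify: 6 mod 4 = 2, 6 mod 20 = 6, 6 mod 14 = 6.

x ≡ 6 (mod 140).


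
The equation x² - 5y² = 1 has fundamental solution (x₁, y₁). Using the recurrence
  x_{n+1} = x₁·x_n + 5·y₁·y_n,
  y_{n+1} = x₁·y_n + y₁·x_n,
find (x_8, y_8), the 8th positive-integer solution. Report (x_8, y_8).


Step 1: Find the fundamental solution (x₁, y₁) of x² - 5y² = 1.
  Expand √5 as a continued fraction. a₀ = ⌊√5⌋ = 2; iterate m_{k+1} = d_k·a_k − m_k, d_{k+1} = (5 − m_{k+1}²)/d_k, a_{k+1} = ⌊(a₀ + m_{k+1})/d_{k+1}⌋ (starting m₀ = 0, d₀ = 1), with convergents p_k = a_k·p_{k-1} + p_{k-2}, q_k = a_k·q_{k-1} + q_{k-2} (p₋₁ = 1, q₋₁ = 0):
  k = 0: a₀ = 2; p₀/q₀ = 2/1; p₀² − 5·q₀² = 4 − 5 = -1.
  k = 1: m = 2, d = 1, a = ⌊(2 + 2)/1⌋ = 4; p/q = (4·2 + 1)/(4·1 + 0) = 9/4; p² − 5·q² = 81 − 80 = 1.
  The first convergent with p² − 5·q² = 1 gives the fundamental solution (x₁, y₁) = (9, 4).
Step 2: Apply the recurrence (x_{n+1}, y_{n+1}) = (x₁x_n + 5y₁y_n, x₁y_n + y₁x_n) repeatedly.
  From (x_1, y_1) = (9, 4): x_2 = 9·9 + 5·4·4 = 161; y_2 = 9·4 + 4·9 = 72.
  From (x_2, y_2) = (161, 72): x_3 = 9·161 + 5·4·72 = 2889; y_3 = 9·72 + 4·161 = 1292.
  From (x_3, y_3) = (2889, 1292): x_4 = 9·2889 + 5·4·1292 = 51841; y_4 = 9·1292 + 4·2889 = 23184.
  From (x_4, y_4) = (51841, 23184): x_5 = 9·51841 + 5·4·23184 = 930249; y_5 = 9·23184 + 4·51841 = 416020.
  From (x_5, y_5) = (930249, 416020): x_6 = 9·930249 + 5·4·416020 = 16692641; y_6 = 9·416020 + 4·930249 = 7465176.
  From (x_6, y_6) = (16692641, 7465176): x_7 = 9·16692641 + 5·4·7465176 = 299537289; y_7 = 9·7465176 + 4·16692641 = 133957148.
  From (x_7, y_7) = (299537289, 133957148): x_8 = 9·299537289 + 5·4·133957148 = 5374978561; y_8 = 9·133957148 + 4·299537289 = 2403763488.
Step 3: Verify x_8² - 5·y_8² = 28890394531209630721 - 28890394531209630720 = 1 (should be 1). ✓

(x_1, y_1) = (9, 4); (x_8, y_8) = (5374978561, 2403763488).


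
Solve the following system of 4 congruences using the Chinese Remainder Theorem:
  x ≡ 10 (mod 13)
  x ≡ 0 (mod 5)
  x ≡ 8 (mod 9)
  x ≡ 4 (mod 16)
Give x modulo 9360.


Product of moduli M = 13 · 5 · 9 · 16 = 9360.
Merge one congruence at a time:
  Start: x ≡ 10 (mod 13).
  Combine with x ≡ 0 (mod 5); new modulus lcm = 65.
    Write x = 10 + 13·t and substitute into x ≡ 0 (mod 5): 13·t ≡ 0 − 10 = -10 (mod 5).
    Reduce coefficients mod 5: 3·t ≡ 0 (mod 5).
    The inverse of 3 mod 5 is 2 (since 3·2 = 6 = 1·5 + 1), so t ≡ 2·0 = 0 ≡ 0 (mod 5).
    Then x = 10 + 13·0 = 10, valid modulo lcm(13, 5) = 65: x ≡ 10 (mod 65).
  Combine with x ≡ 8 (mod 9); new modulus lcm = 585.
    Write x = 10 + 65·t and substitute into x ≡ 8 (mod 9): 65·t ≡ 8 − 10 = -2 (mod 9).
    Reduce coefficients mod 9: 2·t ≡ 7 (mod 9).
    The inverse of 2 mod 9 is 5 (since 2·5 = 10 = 1·9 + 1), so t ≡ 5·7 = 35 ≡ 8 (mod 9).
    Then x = 10 + 65·8 = 530, valid modulo lcm(65, 9) = 585: x ≡ 530 (mod 585).
  Combine with x ≡ 4 (mod 16); new modulus lcm = 9360.
    Write x = 530 + 585·t and substitute into x ≡ 4 (mod 16): 585·t ≡ 4 − 530 = -526 (mod 16).
    Reduce coefficients mod 16: 9·t ≡ 2 (mod 16).
    The inverse of 9 mod 16 is 9 (since 9·9 = 81 = 5·16 + 1), so t ≡ 9·2 = 18 ≡ 2 (mod 16).
    Then x = 530 + 585·2 = 1700, valid modulo lcm(585, 16) = 9360: x ≡ 1700 (mod 9360).
Verify against each original: 1700 mod 13 = 10, 1700 mod 5 = 0, 1700 mod 9 = 8, 1700 mod 16 = 4.

x ≡ 1700 (mod 9360).


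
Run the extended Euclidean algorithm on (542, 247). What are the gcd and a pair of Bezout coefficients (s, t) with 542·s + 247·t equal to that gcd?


Euclidean algorithm on (542, 247) — divide until remainder is 0:
  542 = 2 · 247 + 48
  247 = 5 · 48 + 7
  48 = 6 · 7 + 6
  7 = 1 · 6 + 1
  6 = 6 · 1 + 0
gcd(542, 247) = 1.
Track Bezout coefficients alongside the remainders: start with r₀ = 542 = a·1 + b·0 (s = 1, t = 0) and r₁ = 247 = a·0 + b·1 (s = 0, t = 1); each new remainder r_{k+1} = r_{k-1} − q_k·r_k inherits s_{k+1} = s_{k-1} − q_k·s_k, t_{k+1} = t_{k-1} − q_k·t_k, so r_k = a·s_k + b·t_k at every step:
  q = 2: r = 48, s = 1 − 2·0 = 1, t = 0 − 2·1 = -2  (check: 542·1 + 247·(-2) = 48)
  q = 5: r = 7, s = 0 − 5·1 = -5, t = 1 − 5·(-2) = 11  (check: 542·(-5) + 247·11 = 7)
  q = 6: r = 6, s = 1 − 6·(-5) = 31, t = -2 − 6·11 = -68  (check: 542·31 + 247·(-68) = 6)
  q = 1: r = 1, s = -5 − 1·31 = -36, t = 11 − 1·(-68) = 79  (check: 542·(-36) + 247·79 = 1)
The row with r = 1 (the gcd) gives the Bezout coefficients s = -36, t = 79.
Result: 542 · (-36) + 247 · (79) = 1.

gcd(542, 247) = 1; s = -36, t = 79 (check: 542·(-36) + 247·79 = 1).


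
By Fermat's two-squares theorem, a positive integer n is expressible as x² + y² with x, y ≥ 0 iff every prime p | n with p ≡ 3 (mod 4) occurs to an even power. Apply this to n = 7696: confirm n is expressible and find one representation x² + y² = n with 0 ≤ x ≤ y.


Step 1: Factor n = 7696 = 2^4 · 13 · 37.
Step 2: Check the mod-4 condition on each prime factor: 2 = 2 (special); 13 ≡ 1 (mod 4), exponent 1; 37 ≡ 1 (mod 4), exponent 1.
All primes ≡ 3 (mod 4) appear to even exponent (or don't appear), so by the two-squares theorem n IS expressible as a sum of two squares.
Step 3: Build a representation. Group n = k² · m with k = 4 and m = 13 · 37 = 481 (a product of primes ≡ 1 (mod 4)); a representation of m scales to one of n via (k·x)² + (k·y)² = k²(x² + y²). Each prime p ≡ 1 (mod 4) is itself a sum of two squares; find a² by testing p − a² for a perfect square:
  13: 13 − 1² = 12, 13 − 2² = 9 = 3² ⇒ 13 = 2² + 3².
  37: 37 − 1² = 36 = 6² ⇒ 37 = 1² + 6².
  Combine using the Brahmagupta–Fibonacci identity (a² + b²)(c² + d²) = (ac − bd)² + (ad + bc)² = (ac + bd)² + (ad − bc)²:
  13 · 37 = 481: from (2² + 3²)(1² + 6²), take (2·1 − 3·6, 2·6 + 3·1) = (2 − 18, 12 + 3) = (-16, 15); dropping signs (only squares matter) gives (16, 15); check 16² + 15² = 256 + 225 = 481 ✓.
  Scale by k = 4: (4·16, 4·15) = (64, 60).
Step 4: Order so x ≤ y and verify: 60² + 64² = 3600 + 4096 = 7696 = n. ✓

n = 7696 = 60² + 64² (one valid representation with x ≤ y).


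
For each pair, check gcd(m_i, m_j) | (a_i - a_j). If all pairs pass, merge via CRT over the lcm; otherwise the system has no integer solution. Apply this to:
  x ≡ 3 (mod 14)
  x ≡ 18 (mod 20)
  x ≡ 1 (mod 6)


Moduli 14, 20, 6 are not pairwise coprime, so CRT works modulo lcm(m_i) when all pairwise compatibility conditions hold.
Pairwise compatibility: gcd(m_i, m_j) must divide a_i - a_j for every pair.
Merge one congruence at a time:
  Start: x ≡ 3 (mod 14).
  Combine with x ≡ 18 (mod 20): gcd(14, 20) = 2, and 18 - 3 = 15 is NOT divisible by 2.
    ⇒ system is inconsistent (no integer solution).

No solution (the system is inconsistent).


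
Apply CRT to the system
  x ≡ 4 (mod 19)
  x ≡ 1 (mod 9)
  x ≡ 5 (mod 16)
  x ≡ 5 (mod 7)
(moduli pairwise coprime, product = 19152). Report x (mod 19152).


Product of moduli M = 19 · 9 · 16 · 7 = 19152.
Merge one congruence at a time:
  Start: x ≡ 4 (mod 19).
  Combine with x ≡ 1 (mod 9); new modulus lcm = 171.
    Write x = 4 + 19·t and substitute into x ≡ 1 (mod 9): 19·t ≡ 1 − 4 = -3 (mod 9).
    Reduce coefficients mod 9: 1·t ≡ 6 (mod 9).
    So t ≡ 6 (mod 9).
    Then x = 4 + 19·6 = 118, valid modulo lcm(19, 9) = 171: x ≡ 118 (mod 171).
  Combine with x ≡ 5 (mod 16); new modulus lcm = 2736.
    Write x = 118 + 171·t and substitute into x ≡ 5 (mod 16): 171·t ≡ 5 − 118 = -113 (mod 16).
    Reduce coefficients mod 16: 11·t ≡ 15 (mod 16).
    The inverse of 11 mod 16 is 3 (since 11·3 = 33 = 2·16 + 1), so t ≡ 3·15 = 45 ≡ 13 (mod 16).
    Then x = 118 + 171·13 = 2341, valid modulo lcm(171, 16) = 2736: x ≡ 2341 (mod 2736).
  Combine with x ≡ 5 (mod 7); new modulus lcm = 19152.
    Write x = 2341 + 2736·t and substitute into x ≡ 5 (mod 7): 2736·t ≡ 5 − 2341 = -2336 (mod 7).
    Reduce coefficients mod 7: 6·t ≡ 2 (mod 7).
    The inverse of 6 mod 7 is 6 (since 6·6 = 36 = 5·7 + 1), so t ≡ 6·2 = 12 ≡ 5 (mod 7).
    Then x = 2341 + 2736·5 = 16021, valid modulo lcm(2736, 7) = 19152: x ≡ 16021 (mod 19152).
Verify against each original: 16021 mod 19 = 4, 16021 mod 9 = 1, 16021 mod 16 = 5, 16021 mod 7 = 5.

x ≡ 16021 (mod 19152).


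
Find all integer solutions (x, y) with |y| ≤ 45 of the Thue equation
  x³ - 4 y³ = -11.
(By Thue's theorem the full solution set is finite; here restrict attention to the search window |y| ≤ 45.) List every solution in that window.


The equation is x³ - 4y³ = -11. For fixed y, x³ = 4·y³ − 11, so a solution requires the RHS to be a perfect cube.
Strategy: iterate y from -45 to 45, compute RHS = 4·y³ − 11, and check whether it is a (positive or negative) perfect cube.
Check small values of y:
  y = 0: RHS = -11 is not a perfect cube.
  y = 1: RHS = -7 is not a perfect cube.
  y = -1: RHS = -15 is not a perfect cube.
  y = 2: RHS = 21 is not a perfect cube.
  y = -2: RHS = -43 is not a perfect cube.
  y = 3: RHS = 97 is not a perfect cube.
  y = -3: RHS = -119 is not a perfect cube.
Continuing the search up to |y| = 45 finds no solutions either.
No (x, y) in the scanned range satisfies the equation.

No integer solutions with |y| ≤ 45.


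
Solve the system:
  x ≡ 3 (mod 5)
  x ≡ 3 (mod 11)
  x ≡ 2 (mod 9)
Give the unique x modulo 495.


Moduli 5, 11, 9 are pairwise coprime; by CRT there is a unique solution modulo M = 5 · 11 · 9 = 495.
Solve pairwise, accumulating the modulus:
  Start with x ≡ 3 (mod 5).
  Combine with x ≡ 3 (mod 11): since gcd(5, 11) = 1, we get a unique residue mod 55.
    Write x = 3 + 5·t and substitute into x ≡ 3 (mod 11): 5·t ≡ 3 − 3 = 0 (mod 11).
    The inverse of 5 mod 11 is 9 (since 5·9 = 45 = 4·11 + 1), so t ≡ 9·0 = 0 ≡ 0 (mod 11).
    Then x = 3 + 5·0 = 3, valid modulo lcm(5, 11) = 55: x ≡ 3 (mod 55).
  Combine with x ≡ 2 (mod 9): since gcd(55, 9) = 1, we get a unique residue mod 495.
    Write x = 3 + 55·t and substitute into x ≡ 2 (mod 9): 55·t ≡ 2 − 3 = -1 (mod 9).
    Reduce coefficients mod 9: 1·t ≡ 8 (mod 9).
    So t ≡ 8 (mod 9).
    Then x = 3 + 55·8 = 443, valid modulo lcm(55, 9) = 495: x ≡ 443 (mod 495).
Verify: 443 mod 5 = 3 ✓, 443 mod 11 = 3 ✓, 443 mod 9 = 2 ✓.

x ≡ 443 (mod 495).


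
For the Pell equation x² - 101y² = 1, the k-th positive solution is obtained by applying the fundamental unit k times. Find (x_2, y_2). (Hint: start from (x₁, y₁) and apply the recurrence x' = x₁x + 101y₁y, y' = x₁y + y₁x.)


Step 1: Find the fundamental solution (x₁, y₁) of x² - 101y² = 1.
  Expand √101 as a continued fraction. a₀ = ⌊√101⌋ = 10; iterate m_{k+1} = d_k·a_k − m_k, d_{k+1} = (101 − m_{k+1}²)/d_k, a_{k+1} = ⌊(a₀ + m_{k+1})/d_{k+1}⌋ (starting m₀ = 0, d₀ = 1), with convergents p_k = a_k·p_{k-1} + p_{k-2}, q_k = a_k·q_{k-1} + q_{k-2} (p₋₁ = 1, q₋₁ = 0):
  k = 0: a₀ = 10; p₀/q₀ = 10/1; p₀² − 101·q₀² = 100 − 101 = -1.
  k = 1: m = 10, d = 1, a = ⌊(10 + 10)/1⌋ = 20; p/q = (20·10 + 1)/(20·1 + 0) = 201/20; p² − 101·q² = 40401 − 40400 = 1.
  The first convergent with p² − 101·q² = 1 gives the fundamental solution (x₁, y₁) = (201, 20).
Step 2: Apply the recurrence (x_{n+1}, y_{n+1}) = (x₁x_n + 101y₁y_n, x₁y_n + y₁x_n) repeatedly.
  From (x_1, y_1) = (201, 20): x_2 = 201·201 + 101·20·20 = 80801; y_2 = 201·20 + 20·201 = 8040.
Step 3: Verify x_2² - 101·y_2² = 6528801601 - 6528801600 = 1 (should be 1). ✓

(x_1, y_1) = (201, 20); (x_2, y_2) = (80801, 8040).


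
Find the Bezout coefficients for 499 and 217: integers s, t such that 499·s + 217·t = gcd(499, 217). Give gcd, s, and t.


Euclidean algorithm on (499, 217) — divide until remainder is 0:
  499 = 2 · 217 + 65
  217 = 3 · 65 + 22
  65 = 2 · 22 + 21
  22 = 1 · 21 + 1
  21 = 21 · 1 + 0
gcd(499, 217) = 1.
Track Bezout coefficients alongside the remainders: start with r₀ = 499 = a·1 + b·0 (s = 1, t = 0) and r₁ = 217 = a·0 + b·1 (s = 0, t = 1); each new remainder r_{k+1} = r_{k-1} − q_k·r_k inherits s_{k+1} = s_{k-1} − q_k·s_k, t_{k+1} = t_{k-1} − q_k·t_k, so r_k = a·s_k + b·t_k at every step:
  q = 2: r = 65, s = 1 − 2·0 = 1, t = 0 − 2·1 = -2  (check: 499·1 + 217·(-2) = 65)
  q = 3: r = 22, s = 0 − 3·1 = -3, t = 1 − 3·(-2) = 7  (check: 499·(-3) + 217·7 = 22)
  q = 2: r = 21, s = 1 − 2·(-3) = 7, t = -2 − 2·7 = -16  (check: 499·7 + 217·(-16) = 21)
  q = 1: r = 1, s = -3 − 1·7 = -10, t = 7 − 1·(-16) = 23  (check: 499·(-10) + 217·23 = 1)
The row with r = 1 (the gcd) gives the Bezout coefficients s = -10, t = 23.
Result: 499 · (-10) + 217 · (23) = 1.

gcd(499, 217) = 1; s = -10, t = 23 (check: 499·(-10) + 217·23 = 1).


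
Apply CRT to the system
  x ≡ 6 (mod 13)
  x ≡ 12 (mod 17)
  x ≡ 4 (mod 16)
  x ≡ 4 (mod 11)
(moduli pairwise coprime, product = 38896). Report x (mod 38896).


Product of moduli M = 13 · 17 · 16 · 11 = 38896.
Merge one congruence at a time:
  Start: x ≡ 6 (mod 13).
  Combine with x ≡ 12 (mod 17); new modulus lcm = 221.
    Write x = 6 + 13·t and substitute into x ≡ 12 (mod 17): 13·t ≡ 12 − 6 = 6 (mod 17).
    The inverse of 13 mod 17 is 4 (since 13·4 = 52 = 3·17 + 1), so t ≡ 4·6 = 24 ≡ 7 (mod 17).
    Then x = 6 + 13·7 = 97, valid modulo lcm(13, 17) = 221: x ≡ 97 (mod 221).
  Combine with x ≡ 4 (mod 16); new modulus lcm = 3536.
    Write x = 97 + 221·t and substitute into x ≡ 4 (mod 16): 221·t ≡ 4 − 97 = -93 (mod 16).
    Reduce coefficients mod 16: 13·t ≡ 3 (mod 16).
    The inverse of 13 mod 16 is 5 (since 13·5 = 65 = 4·16 + 1), so t ≡ 5·3 = 15 ≡ 15 (mod 16).
    Then x = 97 + 221·15 = 3412, valid modulo lcm(221, 16) = 3536: x ≡ 3412 (mod 3536).
  Combine with x ≡ 4 (mod 11); new modulus lcm = 38896.
    Write x = 3412 + 3536·t and substitute into x ≡ 4 (mod 11): 3536·t ≡ 4 − 3412 = -3408 (mod 11).
    Reduce coefficients mod 11: 5·t ≡ 2 (mod 11).
    The inverse of 5 mod 11 is 9 (since 5·9 = 45 = 4·11 + 1), so t ≡ 9·2 = 18 ≡ 7 (mod 11).
    Then x = 3412 + 3536·7 = 28164, valid modulo lcm(3536, 11) = 38896: x ≡ 28164 (mod 38896).
Verify against each original: 28164 mod 13 = 6, 28164 mod 17 = 12, 28164 mod 16 = 4, 28164 mod 11 = 4.

x ≡ 28164 (mod 38896).


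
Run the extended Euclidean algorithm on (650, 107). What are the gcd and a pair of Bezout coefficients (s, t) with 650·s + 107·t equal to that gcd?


Euclidean algorithm on (650, 107) — divide until remainder is 0:
  650 = 6 · 107 + 8
  107 = 13 · 8 + 3
  8 = 2 · 3 + 2
  3 = 1 · 2 + 1
  2 = 2 · 1 + 0
gcd(650, 107) = 1.
Track Bezout coefficients alongside the remainders: start with r₀ = 650 = a·1 + b·0 (s = 1, t = 0) and r₁ = 107 = a·0 + b·1 (s = 0, t = 1); each new remainder r_{k+1} = r_{k-1} − q_k·r_k inherits s_{k+1} = s_{k-1} − q_k·s_k, t_{k+1} = t_{k-1} − q_k·t_k, so r_k = a·s_k + b·t_k at every step:
  q = 6: r = 8, s = 1 − 6·0 = 1, t = 0 − 6·1 = -6  (check: 650·1 + 107·(-6) = 8)
  q = 13: r = 3, s = 0 − 13·1 = -13, t = 1 − 13·(-6) = 79  (check: 650·(-13) + 107·79 = 3)
  q = 2: r = 2, s = 1 − 2·(-13) = 27, t = -6 − 2·79 = -164  (check: 650·27 + 107·(-164) = 2)
  q = 1: r = 1, s = -13 − 1·27 = -40, t = 79 − 1·(-164) = 243  (check: 650·(-40) + 107·243 = 1)
The row with r = 1 (the gcd) gives the Bezout coefficients s = -40, t = 243.
Result: 650 · (-40) + 107 · (243) = 1.

gcd(650, 107) = 1; s = -40, t = 243 (check: 650·(-40) + 107·243 = 1).


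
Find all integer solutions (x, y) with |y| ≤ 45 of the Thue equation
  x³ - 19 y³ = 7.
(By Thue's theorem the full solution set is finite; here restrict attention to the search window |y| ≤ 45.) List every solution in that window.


The equation is x³ - 19y³ = 7. For fixed y, x³ = 19·y³ + 7, so a solution requires the RHS to be a perfect cube.
Strategy: iterate y from -45 to 45, compute RHS = 19·y³ + 7, and check whether it is a (positive or negative) perfect cube.
Check small values of y:
  y = 0: RHS = 7 is not a perfect cube.
  y = 1: RHS = 26 is not a perfect cube.
  y = -1: RHS = -12 is not a perfect cube.
  y = 2: RHS = 159 is not a perfect cube.
  y = -2: RHS = -145 is not a perfect cube.
  y = 3: RHS = 520 is not a perfect cube.
  y = -3: RHS = -506 is not a perfect cube.
Continuing the search up to |y| = 45 finds no solutions either.
No (x, y) in the scanned range satisfies the equation.

No integer solutions with |y| ≤ 45.


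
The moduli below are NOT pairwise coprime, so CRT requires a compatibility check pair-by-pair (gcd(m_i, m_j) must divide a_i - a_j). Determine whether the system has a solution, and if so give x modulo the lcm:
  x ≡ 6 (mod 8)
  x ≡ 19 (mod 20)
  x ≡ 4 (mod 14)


Moduli 8, 20, 14 are not pairwise coprime, so CRT works modulo lcm(m_i) when all pairwise compatibility conditions hold.
Pairwise compatibility: gcd(m_i, m_j) must divide a_i - a_j for every pair.
Merge one congruence at a time:
  Start: x ≡ 6 (mod 8).
  Combine with x ≡ 19 (mod 20): gcd(8, 20) = 4, and 19 - 6 = 13 is NOT divisible by 4.
    ⇒ system is inconsistent (no integer solution).

No solution (the system is inconsistent).


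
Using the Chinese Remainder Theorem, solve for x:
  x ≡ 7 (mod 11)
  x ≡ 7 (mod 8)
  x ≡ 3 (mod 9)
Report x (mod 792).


Moduli 11, 8, 9 are pairwise coprime; by CRT there is a unique solution modulo M = 11 · 8 · 9 = 792.
Solve pairwise, accumulating the modulus:
  Start with x ≡ 7 (mod 11).
  Combine with x ≡ 7 (mod 8): since gcd(11, 8) = 1, we get a unique residue mod 88.
    Write x = 7 + 11·t and substitute into x ≡ 7 (mod 8): 11·t ≡ 7 − 7 = 0 (mod 8).
    Reduce coefficients mod 8: 3·t ≡ 0 (mod 8).
    The inverse of 3 mod 8 is 3 (since 3·3 = 9 = 1·8 + 1), so t ≡ 3·0 = 0 ≡ 0 (mod 8).
    Then x = 7 + 11·0 = 7, valid modulo lcm(11, 8) = 88: x ≡ 7 (mod 88).
  Combine with x ≡ 3 (mod 9): since gcd(88, 9) = 1, we get a unique residue mod 792.
    Write x = 7 + 88·t and substitute into x ≡ 3 (mod 9): 88·t ≡ 3 − 7 = -4 (mod 9).
    Reduce coefficients mod 9: 7·t ≡ 5 (mod 9).
    The inverse of 7 mod 9 is 4 (since 7·4 = 28 = 3·9 + 1), so t ≡ 4·5 = 20 ≡ 2 (mod 9).
    Then x = 7 + 88·2 = 183, valid modulo lcm(88, 9) = 792: x ≡ 183 (mod 792).
Verify: 183 mod 11 = 7 ✓, 183 mod 8 = 7 ✓, 183 mod 9 = 3 ✓.

x ≡ 183 (mod 792).


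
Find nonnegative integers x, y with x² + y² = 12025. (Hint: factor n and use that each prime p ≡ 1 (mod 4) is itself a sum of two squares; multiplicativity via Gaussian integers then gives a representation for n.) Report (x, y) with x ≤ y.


Step 1: Factor n = 12025 = 5^2 · 13 · 37.
Step 2: Check the mod-4 condition on each prime factor: 5 ≡ 1 (mod 4), exponent 2; 13 ≡ 1 (mod 4), exponent 1; 37 ≡ 1 (mod 4), exponent 1.
All primes ≡ 3 (mod 4) appear to even exponent (or don't appear), so by the two-squares theorem n IS expressible as a sum of two squares.
Step 3: Build a representation. Group n = k² · m with k = 5 and m = 13 · 37 = 481 (a product of primes ≡ 1 (mod 4)); a representation of m scales to one of n via (k·x)² + (k·y)² = k²(x² + y²). Each prime p ≡ 1 (mod 4) is itself a sum of two squares; find a² by testing p − a² for a perfect square:
  13: 13 − 1² = 12, 13 − 2² = 9 = 3² ⇒ 13 = 2² + 3².
  37: 37 − 1² = 36 = 6² ⇒ 37 = 1² + 6².
  Combine using the Brahmagupta–Fibonacci identity (a² + b²)(c² + d²) = (ac − bd)² + (ad + bc)² = (ac + bd)² + (ad − bc)²:
  13 · 37 = 481: from (2² + 3²)(1² + 6²), take (2·1 − 3·6, 2·6 + 3·1) = (2 − 18, 12 + 3) = (-16, 15); dropping signs (only squares matter) gives (16, 15); check 16² + 15² = 256 + 225 = 481 ✓.
  Scale by k = 5: (5·16, 5·15) = (80, 75).
Step 4: Order so x ≤ y and verify: 75² + 80² = 5625 + 6400 = 12025 = n. ✓

n = 12025 = 75² + 80² (one valid representation with x ≤ y).


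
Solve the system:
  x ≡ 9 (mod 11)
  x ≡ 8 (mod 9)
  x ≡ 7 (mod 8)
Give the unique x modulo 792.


Moduli 11, 9, 8 are pairwise coprime; by CRT there is a unique solution modulo M = 11 · 9 · 8 = 792.
Solve pairwise, accumulating the modulus:
  Start with x ≡ 9 (mod 11).
  Combine with x ≡ 8 (mod 9): since gcd(11, 9) = 1, we get a unique residue mod 99.
    Write x = 9 + 11·t and substitute into x ≡ 8 (mod 9): 11·t ≡ 8 − 9 = -1 (mod 9).
    Reduce coefficients mod 9: 2·t ≡ 8 (mod 9).
    The inverse of 2 mod 9 is 5 (since 2·5 = 10 = 1·9 + 1), so t ≡ 5·8 = 40 ≡ 4 (mod 9).
    Then x = 9 + 11·4 = 53, valid modulo lcm(11, 9) = 99: x ≡ 53 (mod 99).
  Combine with x ≡ 7 (mod 8): since gcd(99, 8) = 1, we get a unique residue mod 792.
    Write x = 53 + 99·t and substitute into x ≡ 7 (mod 8): 99·t ≡ 7 − 53 = -46 (mod 8).
    Reduce coefficients mod 8: 3·t ≡ 2 (mod 8).
    The inverse of 3 mod 8 is 3 (since 3·3 = 9 = 1·8 + 1), so t ≡ 3·2 = 6 ≡ 6 (mod 8).
    Then x = 53 + 99·6 = 647, valid modulo lcm(99, 8) = 792: x ≡ 647 (mod 792).
Verify: 647 mod 11 = 9 ✓, 647 mod 9 = 8 ✓, 647 mod 8 = 7 ✓.

x ≡ 647 (mod 792).


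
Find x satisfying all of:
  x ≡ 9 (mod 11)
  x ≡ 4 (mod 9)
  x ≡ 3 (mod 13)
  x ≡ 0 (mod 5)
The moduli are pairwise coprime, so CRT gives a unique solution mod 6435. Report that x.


Product of moduli M = 11 · 9 · 13 · 5 = 6435.
Merge one congruence at a time:
  Start: x ≡ 9 (mod 11).
  Combine with x ≡ 4 (mod 9); new modulus lcm = 99.
    Write x = 9 + 11·t and substitute into x ≡ 4 (mod 9): 11·t ≡ 4 − 9 = -5 (mod 9).
    Reduce coefficients mod 9: 2·t ≡ 4 (mod 9).
    The inverse of 2 mod 9 is 5 (since 2·5 = 10 = 1·9 + 1), so t ≡ 5·4 = 20 ≡ 2 (mod 9).
    Then x = 9 + 11·2 = 31, valid modulo lcm(11, 9) = 99: x ≡ 31 (mod 99).
  Combine with x ≡ 3 (mod 13); new modulus lcm = 1287.
    Write x = 31 + 99·t and substitute into x ≡ 3 (mod 13): 99·t ≡ 3 − 31 = -28 (mod 13).
    Reduce coefficients mod 13: 8·t ≡ 11 (mod 13).
    The inverse of 8 mod 13 is 5 (since 8·5 = 40 = 3·13 + 1), so t ≡ 5·11 = 55 ≡ 3 (mod 13).
    Then x = 31 + 99·3 = 328, valid modulo lcm(99, 13) = 1287: x ≡ 328 (mod 1287).
  Combine with x ≡ 0 (mod 5); new modulus lcm = 6435.
    Write x = 328 + 1287·t and substitute into x ≡ 0 (mod 5): 1287·t ≡ 0 − 328 = -328 (mod 5).
    Reduce coefficients mod 5: 2·t ≡ 2 (mod 5).
    The inverse of 2 mod 5 is 3 (since 2·3 = 6 = 1·5 + 1), so t ≡ 3·2 = 6 ≡ 1 (mod 5).
    Then x = 328 + 1287·1 = 1615, valid modulo lcm(1287, 5) = 6435: x ≡ 1615 (mod 6435).
Verify against each original: 1615 mod 11 = 9, 1615 mod 9 = 4, 1615 mod 13 = 3, 1615 mod 5 = 0.

x ≡ 1615 (mod 6435).


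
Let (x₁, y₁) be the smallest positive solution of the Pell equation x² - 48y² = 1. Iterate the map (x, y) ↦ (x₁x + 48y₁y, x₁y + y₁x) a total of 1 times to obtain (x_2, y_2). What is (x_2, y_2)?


Step 1: Find the fundamental solution (x₁, y₁) of x² - 48y² = 1.
  Expand √48 as a continued fraction. a₀ = ⌊√48⌋ = 6; iterate m_{k+1} = d_k·a_k − m_k, d_{k+1} = (48 − m_{k+1}²)/d_k, a_{k+1} = ⌊(a₀ + m_{k+1})/d_{k+1}⌋ (starting m₀ = 0, d₀ = 1), with convergents p_k = a_k·p_{k-1} + p_{k-2}, q_k = a_k·q_{k-1} + q_{k-2} (p₋₁ = 1, q₋₁ = 0):
  k = 0: a₀ = 6; p₀/q₀ = 6/1; p₀² − 48·q₀² = 36 − 48 = -12.
  k = 1: m = 6, d = 12, a = ⌊(6 + 6)/12⌋ = 1; p/q = (1·6 + 1)/(1·1 + 0) = 7/1; p² − 48·q² = 49 − 48 = 1.
  The first convergent with p² − 48·q² = 1 gives the fundamental solution (x₁, y₁) = (7, 1).
Step 2: Apply the recurrence (x_{n+1}, y_{n+1}) = (x₁x_n + 48y₁y_n, x₁y_n + y₁x_n) repeatedly.
  From (x_1, y_1) = (7, 1): x_2 = 7·7 + 48·1·1 = 97; y_2 = 7·1 + 1·7 = 14.
Step 3: Verify x_2² - 48·y_2² = 9409 - 9408 = 1 (should be 1). ✓

(x_1, y_1) = (7, 1); (x_2, y_2) = (97, 14).


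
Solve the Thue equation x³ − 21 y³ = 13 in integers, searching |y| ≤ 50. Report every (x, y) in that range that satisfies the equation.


The equation is x³ - 21y³ = 13. For fixed y, x³ = 21·y³ + 13, so a solution requires the RHS to be a perfect cube.
Strategy: iterate y from -50 to 50, compute RHS = 21·y³ + 13, and check whether it is a (positive or negative) perfect cube.
Check small values of y:
  y = 0: RHS = 13 is not a perfect cube.
  y = 1: RHS = 34 is not a perfect cube.
  y = -1: RHS = -8 = (-2)³ ⇒ x = -2 works.
  y = 2: RHS = 181 is not a perfect cube.
  y = -2: RHS = -155 is not a perfect cube.
  y = 3: RHS = 580 is not a perfect cube.
  y = -3: RHS = -554 is not a perfect cube.
Continuing, at y = -4: RHS = -1331 = (-11)³ ⇒ x = -11 works.
Searching the remaining y in |y| ≤ 50 finds no further solutions.
Collected solutions: (-2, -1), (-11, -4).

Solutions (with |y| ≤ 50): (-2, -1), (-11, -4).


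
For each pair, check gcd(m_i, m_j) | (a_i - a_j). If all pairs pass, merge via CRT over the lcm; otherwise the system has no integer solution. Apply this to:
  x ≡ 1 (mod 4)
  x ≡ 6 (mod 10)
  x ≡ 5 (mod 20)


Moduli 4, 10, 20 are not pairwise coprime, so CRT works modulo lcm(m_i) when all pairwise compatibility conditions hold.
Pairwise compatibility: gcd(m_i, m_j) must divide a_i - a_j for every pair.
Merge one congruence at a time:
  Start: x ≡ 1 (mod 4).
  Combine with x ≡ 6 (mod 10): gcd(4, 10) = 2, and 6 - 1 = 5 is NOT divisible by 2.
    ⇒ system is inconsistent (no integer solution).

No solution (the system is inconsistent).


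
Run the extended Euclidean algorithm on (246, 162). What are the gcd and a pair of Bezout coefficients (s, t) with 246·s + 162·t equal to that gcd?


Euclidean algorithm on (246, 162) — divide until remainder is 0:
  246 = 1 · 162 + 84
  162 = 1 · 84 + 78
  84 = 1 · 78 + 6
  78 = 13 · 6 + 0
gcd(246, 162) = 6.
Track Bezout coefficients alongside the remainders: start with r₀ = 246 = a·1 + b·0 (s = 1, t = 0) and r₁ = 162 = a·0 + b·1 (s = 0, t = 1); each new remainder r_{k+1} = r_{k-1} − q_k·r_k inherits s_{k+1} = s_{k-1} − q_k·s_k, t_{k+1} = t_{k-1} − q_k·t_k, so r_k = a·s_k + b·t_k at every step:
  q = 1: r = 84, s = 1 − 1·0 = 1, t = 0 − 1·1 = -1  (check: 246·1 + 162·(-1) = 84)
  q = 1: r = 78, s = 0 − 1·1 = -1, t = 1 − 1·(-1) = 2  (check: 246·(-1) + 162·2 = 78)
  q = 1: r = 6, s = 1 − 1·(-1) = 2, t = -1 − 1·2 = -3  (check: 246·2 + 162·(-3) = 6)
The row with r = 6 (the gcd) gives the Bezout coefficients s = 2, t = -3.
Result: 246 · (2) + 162 · (-3) = 6.

gcd(246, 162) = 6; s = 2, t = -3 (check: 246·2 + 162·(-3) = 6).


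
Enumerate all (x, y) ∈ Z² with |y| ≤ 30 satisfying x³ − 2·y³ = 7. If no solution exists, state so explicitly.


The equation is x³ - 2y³ = 7. For fixed y, x³ = 2·y³ + 7, so a solution requires the RHS to be a perfect cube.
Strategy: iterate y from -30 to 30, compute RHS = 2·y³ + 7, and check whether it is a (positive or negative) perfect cube.
Check small values of y:
  y = 0: RHS = 7 is not a perfect cube.
  y = 1: RHS = 9 is not a perfect cube.
  y = -1: RHS = 5 is not a perfect cube.
  y = 2: RHS = 23 is not a perfect cube.
  y = -2: RHS = -9 is not a perfect cube.
  y = 3: RHS = 61 is not a perfect cube.
  y = -3: RHS = -47 is not a perfect cube.
Continuing the search up to |y| = 30 finds no solutions either.
No (x, y) in the scanned range satisfies the equation.

No integer solutions with |y| ≤ 30.


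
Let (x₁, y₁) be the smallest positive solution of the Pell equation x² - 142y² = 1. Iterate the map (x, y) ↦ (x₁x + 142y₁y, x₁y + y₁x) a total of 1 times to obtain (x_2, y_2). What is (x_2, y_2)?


Step 1: Find the fundamental solution (x₁, y₁) of x² - 142y² = 1.
  Expand √142 as a continued fraction. a₀ = ⌊√142⌋ = 11; iterate m_{k+1} = d_k·a_k − m_k, d_{k+1} = (142 − m_{k+1}²)/d_k, a_{k+1} = ⌊(a₀ + m_{k+1})/d_{k+1}⌋ (starting m₀ = 0, d₀ = 1), with convergents p_k = a_k·p_{k-1} + p_{k-2}, q_k = a_k·q_{k-1} + q_{k-2} (p₋₁ = 1, q₋₁ = 0):
  k = 0: a₀ = 11; p₀/q₀ = 11/1; p₀² − 142·q₀² = 121 − 142 = -21.
  k = 1: m = 11, d = 21, a = ⌊(11 + 11)/21⌋ = 1; p/q = (1·11 + 1)/(1·1 + 0) = 12/1; p² − 142·q² = 144 − 142 = 2.
  k = 2: m = 10, d = 2, a = ⌊(11 + 10)/2⌋ = 10; p/q = (10·12 + 11)/(10·1 + 1) = 131/11; p² − 142·q² = 17161 − 17182 = -21.
  k = 3: m = 10, d = 21, a = ⌊(11 + 10)/21⌋ = 1; p/q = (1·131 + 12)/(1·11 + 1) = 143/12; p² − 142·q² = 20449 − 20448 = 1.
  The first convergent with p² − 142·q² = 1 gives the fundamental solution (x₁, y₁) = (143, 12).
Step 2: Apply the recurrence (x_{n+1}, y_{n+1}) = (x₁x_n + 142y₁y_n, x₁y_n + y₁x_n) repeatedly.
  From (x_1, y_1) = (143, 12): x_2 = 143·143 + 142·12·12 = 40897; y_2 = 143·12 + 12·143 = 3432.
Step 3: Verify x_2² - 142·y_2² = 1672564609 - 1672564608 = 1 (should be 1). ✓

(x_1, y_1) = (143, 12); (x_2, y_2) = (40897, 3432).


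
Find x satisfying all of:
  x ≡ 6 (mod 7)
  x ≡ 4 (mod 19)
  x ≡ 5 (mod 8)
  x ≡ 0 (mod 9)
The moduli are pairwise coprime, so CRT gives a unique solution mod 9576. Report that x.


Product of moduli M = 7 · 19 · 8 · 9 = 9576.
Merge one congruence at a time:
  Start: x ≡ 6 (mod 7).
  Combine with x ≡ 4 (mod 19); new modulus lcm = 133.
    Write x = 6 + 7·t and substitute into x ≡ 4 (mod 19): 7·t ≡ 4 − 6 = -2 (mod 19).
    Reduce coefficients mod 19: 7·t ≡ 17 (mod 19).
    The inverse of 7 mod 19 is 11 (since 7·11 = 77 = 4·19 + 1), so t ≡ 11·17 = 187 ≡ 16 (mod 19).
    Then x = 6 + 7·16 = 118, valid modulo lcm(7, 19) = 133: x ≡ 118 (mod 133).
  Combine with x ≡ 5 (mod 8); new modulus lcm = 1064.
    Write x = 118 + 133·t and substitute into x ≡ 5 (mod 8): 133·t ≡ 5 − 118 = -113 (mod 8).
    Reduce coefficients mod 8: 5·t ≡ 7 (mod 8).
    The inverse of 5 mod 8 is 5 (since 5·5 = 25 = 3·8 + 1), so t ≡ 5·7 = 35 ≡ 3 (mod 8).
    Then x = 118 + 133·3 = 517, valid modulo lcm(133, 8) = 1064: x ≡ 517 (mod 1064).
  Combine with x ≡ 0 (mod 9); new modulus lcm = 9576.
    Write x = 517 + 1064·t and substitute into x ≡ 0 (mod 9): 1064·t ≡ 0 − 517 = -517 (mod 9).
    Reduce coefficients mod 9: 2·t ≡ 5 (mod 9).
    The inverse of 2 mod 9 is 5 (since 2·5 = 10 = 1·9 + 1), so t ≡ 5·5 = 25 ≡ 7 (mod 9).
    Then x = 517 + 1064·7 = 7965, valid modulo lcm(1064, 9) = 9576: x ≡ 7965 (mod 9576).
Verify against each original: 7965 mod 7 = 6, 7965 mod 19 = 4, 7965 mod 8 = 5, 7965 mod 9 = 0.

x ≡ 7965 (mod 9576).


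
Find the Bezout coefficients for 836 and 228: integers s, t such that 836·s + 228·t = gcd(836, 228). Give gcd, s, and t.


Euclidean algorithm on (836, 228) — divide until remainder is 0:
  836 = 3 · 228 + 152
  228 = 1 · 152 + 76
  152 = 2 · 76 + 0
gcd(836, 228) = 76.
Track Bezout coefficients alongside the remainders: start with r₀ = 836 = a·1 + b·0 (s = 1, t = 0) and r₁ = 228 = a·0 + b·1 (s = 0, t = 1); each new remainder r_{k+1} = r_{k-1} − q_k·r_k inherits s_{k+1} = s_{k-1} − q_k·s_k, t_{k+1} = t_{k-1} − q_k·t_k, so r_k = a·s_k + b·t_k at every step:
  q = 3: r = 152, s = 1 − 3·0 = 1, t = 0 − 3·1 = -3  (check: 836·1 + 228·(-3) = 152)
  q = 1: r = 76, s = 0 − 1·1 = -1, t = 1 − 1·(-3) = 4  (check: 836·(-1) + 228·4 = 76)
The row with r = 76 (the gcd) gives the Bezout coefficients s = -1, t = 4.
Result: 836 · (-1) + 228 · (4) = 76.

gcd(836, 228) = 76; s = -1, t = 4 (check: 836·(-1) + 228·4 = 76).
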